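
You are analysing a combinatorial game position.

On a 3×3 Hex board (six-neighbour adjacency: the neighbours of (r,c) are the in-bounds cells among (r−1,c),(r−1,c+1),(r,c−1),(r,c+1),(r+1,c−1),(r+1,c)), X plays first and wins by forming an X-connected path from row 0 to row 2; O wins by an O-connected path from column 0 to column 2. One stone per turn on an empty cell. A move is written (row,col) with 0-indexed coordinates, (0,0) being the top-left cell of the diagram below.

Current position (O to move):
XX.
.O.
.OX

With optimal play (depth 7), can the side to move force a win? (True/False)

O winning at [XX./.O./.OX]: True

[XX./.O./.OX] O move#1: (0,2):+1/XXO/.O./.OX*, (1,0):+1/XX./OO./.OX, (1,2):+1/XX./.OO/.OX, (2,0):+1/XX./.O./OOX
[XXO/.O./.OX] X move#2: (1,0):-1/XXO/XO./.OX*, (1,2):-1/XXO/.OX/.OX, (2,0):-1/XXO/.O./XOX
[XXO/XO./.OX] O move#3: (1,2):-1/XXO/XOO/.OX, (2,0):+1/XXO/XO./OOX*
[XXO/XO./OOX] end (terminal -1, X#4); searched XX./.O./.OX to 7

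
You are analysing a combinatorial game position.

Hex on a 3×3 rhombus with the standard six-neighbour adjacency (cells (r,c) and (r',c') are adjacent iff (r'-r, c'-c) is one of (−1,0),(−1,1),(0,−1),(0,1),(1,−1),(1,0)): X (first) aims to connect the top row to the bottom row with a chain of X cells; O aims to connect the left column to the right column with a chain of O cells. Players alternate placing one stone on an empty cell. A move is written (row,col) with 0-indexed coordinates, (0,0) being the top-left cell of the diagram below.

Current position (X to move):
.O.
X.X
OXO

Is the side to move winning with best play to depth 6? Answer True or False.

ply 1, X at .O./X.X/OXO | (0,0)=+1→XO./X.X/OXO*; (0,2)=+1→.OX/X.X/OXO; (1,1)=+1→.O./XXX/OXO
ply 2, O at XO./X.X/OXO | (0,2)=-1→XOO/X.X/OXO*; (1,1)=-1→XO./XOX/OXO
ply 3, X at XOO/X.X/OXO | (1,1)=+1→XOO/XXX/OXO*
ply 4: XOO/XXX/OXO is terminal -1 (O); from .O./X.X/OXO depth 6

X winning at [.O./X.X/OXO]: True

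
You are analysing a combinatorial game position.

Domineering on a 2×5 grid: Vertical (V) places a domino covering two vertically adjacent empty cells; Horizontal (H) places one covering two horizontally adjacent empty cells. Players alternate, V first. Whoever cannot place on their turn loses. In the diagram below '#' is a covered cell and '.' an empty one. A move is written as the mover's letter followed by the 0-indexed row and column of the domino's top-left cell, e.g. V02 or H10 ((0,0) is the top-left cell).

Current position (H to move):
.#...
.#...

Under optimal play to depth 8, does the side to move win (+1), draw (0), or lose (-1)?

p1 H@[.#.../.#...]: H02[.###./.#...]-1* H03[.#.##/.#...]-1 H12[.#.../.###.]-1 H13[.#.../.#.##]-1
p2 V@[.###./.#...]: V00[####./##...]-1 V04[.####/.#..#]+1*
p3 H@[.####/.#..#]: H12[.####/.####]-1*
p4 V@[.####/.####]: V00[#####/#####]+1*
p5 H@[#####/#####] terminal -1; root [.#.../.#...] d8

value(.#.../.#..., H) = -1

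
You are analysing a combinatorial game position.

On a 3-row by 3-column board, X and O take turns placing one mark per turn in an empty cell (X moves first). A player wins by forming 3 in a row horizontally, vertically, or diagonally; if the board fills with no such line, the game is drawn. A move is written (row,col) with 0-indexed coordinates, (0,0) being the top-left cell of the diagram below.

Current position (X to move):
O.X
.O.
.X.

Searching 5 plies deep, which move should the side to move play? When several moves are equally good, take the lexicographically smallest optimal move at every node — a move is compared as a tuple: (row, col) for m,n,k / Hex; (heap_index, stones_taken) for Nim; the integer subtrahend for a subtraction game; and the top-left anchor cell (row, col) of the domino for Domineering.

X's best at [O.X/.O./.X.]: (2,2)

ply 1, X at O.X/.O./.X. | (0,1)=-1→OXX/.O./.X.; (1,0)=-1→O.X/XO./.X.; (1,2)=-1→O.X/.OX/.X.; (2,0)=-1→O.X/.O./XX.; (2,2)=+1→O.X/.O./.XX*
ply 2, O at O.X/.O./.XX | (0,1)=-1→OOX/.O./.XX*; (1,0)=-1→O.X/OO./.XX; (1,2)=-1→O.X/.OO/.XX; (2,0)=-1→O.X/.O./OXX
ply 3, X at OOX/.O./.XX | (1,0)=+1→OOX/XO./.XX*; (1,2)=+1→OOX/.OX/.XX; (2,0)=+1→OOX/.O./XXX
ply 4, O at OOX/XO./.XX | (1,2)=-1→OOX/XOO/.XX*; (2,0)=-1→OOX/XO./OXX
ply 5, X at OOX/XOO/.XX | (2,0)=+1→OOX/XOO/XXX*
ply 6: OOX/XOO/XXX is terminal -1 (O); from O.X/.O./.X. depth 5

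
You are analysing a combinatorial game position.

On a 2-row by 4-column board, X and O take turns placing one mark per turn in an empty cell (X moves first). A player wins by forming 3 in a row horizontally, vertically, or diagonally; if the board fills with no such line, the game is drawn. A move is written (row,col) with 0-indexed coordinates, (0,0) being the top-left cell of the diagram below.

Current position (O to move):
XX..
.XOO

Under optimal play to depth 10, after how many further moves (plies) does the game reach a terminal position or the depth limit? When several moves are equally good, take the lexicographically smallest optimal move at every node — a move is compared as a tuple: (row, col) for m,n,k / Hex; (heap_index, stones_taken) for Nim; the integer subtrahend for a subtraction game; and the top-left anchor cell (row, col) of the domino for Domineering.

[XX../.XOO] O move#1: (0,2):+0/XXO./.XOO*, (0,3):-1/XX.O/.XOO, (1,0):-1/XX../OXOO
[XXO./.XOO] X move#2: (0,3):+0/XXOX/.XOO*, (1,0):+0/XXO./XXOO
[XXOX/.XOO] O move#3: (1,0):+0/XXOX/OXOO*
[XXOX/OXOO] end (terminal +0, X#4); searched XX../.XOO to 10

PV length from [XX../.XOO]: 3 plies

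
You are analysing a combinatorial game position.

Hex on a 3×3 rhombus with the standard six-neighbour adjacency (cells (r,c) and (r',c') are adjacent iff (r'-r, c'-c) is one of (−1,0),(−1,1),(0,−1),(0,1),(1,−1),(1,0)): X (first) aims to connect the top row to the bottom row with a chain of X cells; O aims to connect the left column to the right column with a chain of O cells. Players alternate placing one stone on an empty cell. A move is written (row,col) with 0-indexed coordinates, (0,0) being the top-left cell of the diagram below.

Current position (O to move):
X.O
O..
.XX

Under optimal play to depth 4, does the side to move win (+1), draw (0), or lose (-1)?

p1 O@[X.O/O../.XX]: (0,1)[XOO/O../.XX]+1* (1,1)[X.O/OO./.XX]+1 (1,2)[X.O/O.O/.XX]+1 (2,0)[X.O/O../OXX]+1
p2 X@[XOO/O../.XX] terminal -1; root [X.O/O../.XX] d4

value(X.O/O../.XX, O) = +1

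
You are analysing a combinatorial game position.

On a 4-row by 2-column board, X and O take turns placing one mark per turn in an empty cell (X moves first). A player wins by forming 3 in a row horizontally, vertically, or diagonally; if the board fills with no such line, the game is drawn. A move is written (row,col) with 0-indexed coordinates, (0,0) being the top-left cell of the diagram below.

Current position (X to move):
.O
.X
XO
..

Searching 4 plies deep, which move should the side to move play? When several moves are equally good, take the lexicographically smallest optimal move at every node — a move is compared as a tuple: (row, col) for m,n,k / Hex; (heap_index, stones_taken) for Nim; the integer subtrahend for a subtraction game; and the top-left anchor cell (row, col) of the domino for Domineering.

X's best at [.O/.X/XO/..]: (1,0)

ply 1, X at .O/.X/XO/.. | (0,0)=+0→XO/.X/XO/..; (1,0)=+1→.O/XX/XO/..*; (3,0)=+0→.O/.X/XO/X.; (3,1)=+0→.O/.X/XO/.X
ply 2, O at .O/XX/XO/.. | (0,0)=-1→OO/XX/XO/..*; (3,0)=-1→.O/XX/XO/O.; (3,1)=-1→.O/XX/XO/.O
ply 3, X at OO/XX/XO/.. | (3,0)=+1→OO/XX/XO/X.*; (3,1)=+0→OO/XX/XO/.X
ply 4: OO/XX/XO/X. is terminal -1 (O); from .O/.X/XO/.. depth 4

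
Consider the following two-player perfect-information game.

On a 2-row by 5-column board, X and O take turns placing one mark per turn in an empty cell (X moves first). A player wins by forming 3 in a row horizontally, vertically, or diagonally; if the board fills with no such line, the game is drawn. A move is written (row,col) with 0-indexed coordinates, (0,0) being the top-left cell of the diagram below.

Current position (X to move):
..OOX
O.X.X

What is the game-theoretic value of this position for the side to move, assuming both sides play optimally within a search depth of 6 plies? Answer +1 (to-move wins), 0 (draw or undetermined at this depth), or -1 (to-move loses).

[..OOX/O.X.X] X move#1: (0,0):-1/X.OOX/O.X.X, (0,1):+0/.XOOX/O.X.X, (1,1):-1/..OOX/OXX.X, (1,3):+1/..OOX/O.XXX*
[..OOX/O.XXX] end (terminal -1, O#2); searched ..OOX/O.X.X to 6

value(..OOX/O.X.X, X) = +1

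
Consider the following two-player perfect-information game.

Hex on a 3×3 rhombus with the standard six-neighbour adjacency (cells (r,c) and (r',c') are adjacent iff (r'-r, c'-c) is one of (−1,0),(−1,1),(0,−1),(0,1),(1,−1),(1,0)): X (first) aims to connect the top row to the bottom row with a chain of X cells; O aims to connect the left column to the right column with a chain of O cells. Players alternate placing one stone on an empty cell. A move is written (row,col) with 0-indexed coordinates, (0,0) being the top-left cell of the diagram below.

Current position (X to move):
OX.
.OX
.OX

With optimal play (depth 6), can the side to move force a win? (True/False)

ply 1, X at OX./.OX/.OX | (0,2)=+1→OXX/.OX/.OX*; (1,0)=+1→OX./XOX/.OX; (2,0)=+1→OX./.OX/XOX
ply 2: OXX/.OX/.OX is terminal -1 (O); from OX./.OX/.OX depth 6

X winning at [OX./.OX/.OX]: True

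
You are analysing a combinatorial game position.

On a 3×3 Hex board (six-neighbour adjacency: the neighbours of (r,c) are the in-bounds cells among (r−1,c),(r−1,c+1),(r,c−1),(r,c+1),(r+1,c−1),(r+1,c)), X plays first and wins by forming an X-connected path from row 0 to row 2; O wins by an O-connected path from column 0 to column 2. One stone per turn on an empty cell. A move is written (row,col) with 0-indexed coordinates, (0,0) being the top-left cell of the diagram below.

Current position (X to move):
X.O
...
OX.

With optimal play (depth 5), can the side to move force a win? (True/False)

X winning at [X.O/.../OX.]: True

[X.O/.../OX.] X move#1: (0,1):-1/XXO/.../OX., (1,0):-1/X.O/X../OX., (1,1):+1/X.O/.X./OX.*, (1,2):-1/X.O/..X/OX., (2,2):-1/X.O/.../OXX
[X.O/.X./OX.] O move#2: (0,1):-1/XOO/.X./OX.*, (1,0):-1/X.O/OX./OX., (1,2):-1/X.O/.XO/OX., (2,2):-1/X.O/.X./OXO
[XOO/.X./OX.] X move#3: (1,0):+1/XOO/XX./OX.*, (1,2):-1/XOO/.XX/OX., (2,2):-1/XOO/.X./OXX
[XOO/XX./OX.] end (terminal -1, O#4); searched X.O/.../OX. to 5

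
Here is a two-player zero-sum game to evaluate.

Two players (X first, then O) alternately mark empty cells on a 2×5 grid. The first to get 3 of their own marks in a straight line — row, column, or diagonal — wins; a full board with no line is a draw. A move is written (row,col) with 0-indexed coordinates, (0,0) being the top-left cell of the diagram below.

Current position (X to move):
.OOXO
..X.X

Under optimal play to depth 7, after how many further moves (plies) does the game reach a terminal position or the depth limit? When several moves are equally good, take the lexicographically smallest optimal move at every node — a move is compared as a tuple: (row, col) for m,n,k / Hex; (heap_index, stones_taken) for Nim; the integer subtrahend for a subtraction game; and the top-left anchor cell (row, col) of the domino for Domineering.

PV length from [.OOXO/..X.X]: 1 ply

p1 X@[.OOXO/..X.X]: (0,0)[XOOXO/..X.X]+0 (1,0)[.OOXO/X.X.X]-1 (1,1)[.OOXO/.XX.X]-1 (1,3)[.OOXO/..XXX]+1*
p2 O@[.OOXO/..XXX] terminal -1; root [.OOXO/..X.X] d7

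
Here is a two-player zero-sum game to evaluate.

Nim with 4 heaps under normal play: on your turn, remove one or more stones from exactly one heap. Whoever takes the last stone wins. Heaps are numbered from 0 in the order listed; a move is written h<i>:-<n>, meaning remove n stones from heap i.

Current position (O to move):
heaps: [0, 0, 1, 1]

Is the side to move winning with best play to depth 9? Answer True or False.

ply 1, O at (0,0,1,1) | h2:-1=-1→(0,0,0,1)*; h3:-1=-1→(0,0,1,0)
ply 2, X at (0,0,0,1) | h3:-1=+1→(0,0,0,0)*
ply 3: (0,0,0,0) is terminal -1 (O); from (0,0,1,1) depth 9

O winning at [(0,0,1,1)]: False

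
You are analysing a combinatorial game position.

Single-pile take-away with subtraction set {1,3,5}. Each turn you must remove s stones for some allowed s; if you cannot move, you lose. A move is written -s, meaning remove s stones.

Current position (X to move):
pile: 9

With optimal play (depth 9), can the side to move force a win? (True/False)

X winning at [9]: True

p1 X@[9]: -1[8]+1* -3[6]+1 -5[4]+1
p2 O@[8]: -1[7]-1* -3[5]-1 -5[3]-1
p3 X@[7]: -1[6]+1* -3[4]+1 -5[2]+1
p4 O@[6]: -1[5]-1* -3[3]-1 -5[1]-1
p5 X@[5]: -1[4]+1* -3[2]+1 -5[0]+1
p6 O@[4]: -1[3]-1* -3[1]-1
p7 X@[3]: -1[2]+1* -3[0]+1
p8 O@[2]: -1[1]-1*
p9 X@[1]: -1[0]+1*
p10 O@[0] terminal -1; root [9] d9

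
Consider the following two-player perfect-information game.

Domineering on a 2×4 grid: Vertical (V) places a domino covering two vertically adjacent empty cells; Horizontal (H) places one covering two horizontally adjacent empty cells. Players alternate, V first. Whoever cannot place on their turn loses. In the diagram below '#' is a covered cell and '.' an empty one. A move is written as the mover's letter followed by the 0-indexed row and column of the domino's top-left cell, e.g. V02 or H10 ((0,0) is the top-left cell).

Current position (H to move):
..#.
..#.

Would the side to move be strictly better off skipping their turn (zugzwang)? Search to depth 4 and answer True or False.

[..#./..#.] H move#1: H00:+1/###./..#.*, H10:+1/..#./###.
[###./..#.] V move#2: V03:-1/####/..##*
[####/..##] H move#3: H10:+1/####/####*
[####/####] end (terminal -1, V#4); searched ..#./..#. to 4
suppose H passes — search the same position with V to move:
pass> [..#./..#.] V move#1: V00:+1/#.#./#.#.*, V01:+1/.##./.##., V03:-1/..##/..##
pass> [#.#./#.#.] end (terminal -1, H#2); searched ..#./..#. to 4
for H: play +1, pass -1

zugzwang(..#./..#., H) = False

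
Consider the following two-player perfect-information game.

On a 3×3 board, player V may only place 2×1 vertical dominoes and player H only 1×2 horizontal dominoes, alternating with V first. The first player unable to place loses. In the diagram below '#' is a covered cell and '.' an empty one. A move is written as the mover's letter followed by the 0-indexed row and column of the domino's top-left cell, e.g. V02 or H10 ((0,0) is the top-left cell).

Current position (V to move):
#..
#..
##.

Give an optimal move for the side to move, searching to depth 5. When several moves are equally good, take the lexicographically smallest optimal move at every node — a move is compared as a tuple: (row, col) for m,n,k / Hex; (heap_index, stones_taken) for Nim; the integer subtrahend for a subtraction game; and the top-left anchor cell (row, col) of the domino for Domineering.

ply 1, V at #../#../##. | V01=+1→##./##./##.*; V02=+1→#.#/#.#/##.; V12=-1→#../#.#/###
ply 2: ##./##./##. is terminal -1 (H); from #../#../##. depth 5

V's best at [#../#../##.]: V01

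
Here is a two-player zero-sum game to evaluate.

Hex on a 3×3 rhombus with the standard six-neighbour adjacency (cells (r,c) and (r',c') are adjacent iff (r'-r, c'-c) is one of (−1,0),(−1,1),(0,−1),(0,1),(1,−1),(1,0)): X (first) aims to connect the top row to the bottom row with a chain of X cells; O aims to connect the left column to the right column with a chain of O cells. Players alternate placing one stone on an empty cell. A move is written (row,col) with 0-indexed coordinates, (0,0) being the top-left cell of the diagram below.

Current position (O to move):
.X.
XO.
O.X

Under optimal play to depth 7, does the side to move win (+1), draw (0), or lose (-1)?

value(.X./XO./O.X, O) = +1

[.X./XO./O.X] O move#1: (0,0):+1/OX./XO./O.X*, (0,2):+1/.XO/XO./O.X, (1,2):+1/.X./XOO/O.X, (2,1):+1/.X./XO./OOX
[OX./XO./O.X] X move#2: (0,2):-1/OXX/XO./O.X*, (1,2):-1/OX./XOX/O.X, (2,1):-1/OX./XO./OXX
[OXX/XO./O.X] O move#3: (1,2):+1/OXX/XOO/O.X*, (2,1):-1/OXX/XO./OOX
[OXX/XOO/O.X] end (terminal -1, X#4); searched .X./XO./O.X to 7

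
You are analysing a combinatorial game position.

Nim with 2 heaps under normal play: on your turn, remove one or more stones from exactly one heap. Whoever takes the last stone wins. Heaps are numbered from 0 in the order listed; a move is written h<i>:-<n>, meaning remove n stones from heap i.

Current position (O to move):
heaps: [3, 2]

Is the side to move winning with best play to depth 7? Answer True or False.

O winning at [(3,2)]: True

[(3,2)] O move#1: h0:-1:+1/(2,2)*, h0:-2:-1/(1,2), h0:-3:-1/(0,2), h1:-1:-1/(3,1), h1:-2:-1/(3,0)
[(2,2)] X move#2: h0:-1:-1/(1,2)*, h0:-2:-1/(0,2), h1:-1:-1/(2,1), h1:-2:-1/(2,0)
[(1,2)] O move#3: h0:-1:-1/(0,2), h1:-1:+1/(1,1)*, h1:-2:-1/(1,0)
[(1,1)] X move#4: h0:-1:-1/(0,1)*, h1:-1:-1/(1,0)
[(0,1)] O move#5: h1:-1:+1/(0,0)*
[(0,0)] end (terminal -1, X#6); searched (3,2) to 7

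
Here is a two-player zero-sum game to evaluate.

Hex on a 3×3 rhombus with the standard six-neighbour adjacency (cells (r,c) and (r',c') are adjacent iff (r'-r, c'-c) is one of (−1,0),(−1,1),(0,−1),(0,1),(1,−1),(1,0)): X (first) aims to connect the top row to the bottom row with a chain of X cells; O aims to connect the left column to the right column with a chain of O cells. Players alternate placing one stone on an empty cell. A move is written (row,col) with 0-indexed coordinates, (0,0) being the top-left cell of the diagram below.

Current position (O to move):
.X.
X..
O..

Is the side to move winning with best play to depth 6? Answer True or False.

[.X./X../O..] O move#1: (0,0):-1/OX./X../O.., (0,2):+1/.XO/X../O..*, (1,1):+1/.X./XO./O.., (1,2):+1/.X./X.O/O.., (2,1):+1/.X./X../OO., (2,2):+1/.X./X../O.O
[.XO/X../O..] X move#2: (0,0):-1/XXO/X../O..*, (1,1):-1/.XO/XX./O.., (1,2):-1/.XO/X.X/O.., (2,1):-1/.XO/X../OX., (2,2):-1/.XO/X../O.X
[XXO/X../O..] O move#3: (1,1):+1/XXO/XO./O..*, (1,2):+1/XXO/X.O/O.., (2,1):+1/XXO/X../OO., (2,2):+1/XXO/X../O.O
[XXO/XO./O..] end (terminal -1, X#4); searched .X./X../O.. to 6

O winning at [.X./X../O..]: True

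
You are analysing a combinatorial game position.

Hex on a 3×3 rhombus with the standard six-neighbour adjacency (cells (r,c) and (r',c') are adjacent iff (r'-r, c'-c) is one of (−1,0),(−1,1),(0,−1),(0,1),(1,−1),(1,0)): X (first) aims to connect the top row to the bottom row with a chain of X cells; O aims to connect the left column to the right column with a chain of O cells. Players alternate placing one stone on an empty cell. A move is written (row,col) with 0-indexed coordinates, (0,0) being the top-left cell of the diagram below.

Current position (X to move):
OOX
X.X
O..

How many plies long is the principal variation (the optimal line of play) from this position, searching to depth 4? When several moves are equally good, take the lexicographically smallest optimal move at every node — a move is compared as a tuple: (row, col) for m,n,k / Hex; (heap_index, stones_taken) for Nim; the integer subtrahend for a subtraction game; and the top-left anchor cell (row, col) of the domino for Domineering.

ply 1, X at OOX/X.X/O.. | (1,1)=+1→OOX/XXX/O..*; (2,1)=+1→OOX/X.X/OX.; (2,2)=+1→OOX/X.X/O.X
ply 2, O at OOX/XXX/O.. | (2,1)=-1→OOX/XXX/OO.*; (2,2)=-1→OOX/XXX/O.O
ply 3, X at OOX/XXX/OO. | (2,2)=+1→OOX/XXX/OOX*
ply 4: OOX/XXX/OOX is terminal -1 (O); from OOX/X.X/O.. depth 4

PV length from [OOX/X.X/O..]: 3 plies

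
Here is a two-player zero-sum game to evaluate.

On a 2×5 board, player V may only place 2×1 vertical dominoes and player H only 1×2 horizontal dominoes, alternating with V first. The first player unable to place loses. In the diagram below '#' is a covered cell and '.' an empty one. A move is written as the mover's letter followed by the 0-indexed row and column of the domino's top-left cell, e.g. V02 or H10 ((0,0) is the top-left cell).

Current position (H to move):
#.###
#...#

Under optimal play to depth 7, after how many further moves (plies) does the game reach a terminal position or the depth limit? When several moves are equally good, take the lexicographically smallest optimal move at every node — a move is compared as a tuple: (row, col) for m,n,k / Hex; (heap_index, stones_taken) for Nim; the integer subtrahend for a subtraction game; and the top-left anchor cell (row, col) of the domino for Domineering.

PV length from [#.###/#...#]: 1 ply

p1 H@[#.###/#...#]: H11[#.###/###.#]+1* H12[#.###/#.###]-1
p2 V@[#.###/###.#] terminal -1; root [#.###/#...#] d7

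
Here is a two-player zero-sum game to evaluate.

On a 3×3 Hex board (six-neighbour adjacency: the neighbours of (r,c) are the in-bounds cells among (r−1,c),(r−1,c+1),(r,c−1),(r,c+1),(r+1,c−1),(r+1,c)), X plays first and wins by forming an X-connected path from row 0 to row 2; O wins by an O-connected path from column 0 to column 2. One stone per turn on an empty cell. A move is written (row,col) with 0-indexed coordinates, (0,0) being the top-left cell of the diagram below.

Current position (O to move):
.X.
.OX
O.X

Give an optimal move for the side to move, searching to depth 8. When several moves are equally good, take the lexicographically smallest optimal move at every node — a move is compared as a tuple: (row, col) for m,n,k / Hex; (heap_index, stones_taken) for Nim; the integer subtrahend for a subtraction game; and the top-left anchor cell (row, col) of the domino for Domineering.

p1 O@[.X./.OX/O.X]: (0,0)[OX./.OX/O.X]-1 (0,2)[.XO/.OX/O.X]+1* (1,0)[.X./OOX/O.X]-1 (2,1)[.X./.OX/OOX]-1
p2 X@[.XO/.OX/O.X] terminal -1; root [.X./.OX/O.X] d8

O's best at [.X./.OX/O.X]: (0,2)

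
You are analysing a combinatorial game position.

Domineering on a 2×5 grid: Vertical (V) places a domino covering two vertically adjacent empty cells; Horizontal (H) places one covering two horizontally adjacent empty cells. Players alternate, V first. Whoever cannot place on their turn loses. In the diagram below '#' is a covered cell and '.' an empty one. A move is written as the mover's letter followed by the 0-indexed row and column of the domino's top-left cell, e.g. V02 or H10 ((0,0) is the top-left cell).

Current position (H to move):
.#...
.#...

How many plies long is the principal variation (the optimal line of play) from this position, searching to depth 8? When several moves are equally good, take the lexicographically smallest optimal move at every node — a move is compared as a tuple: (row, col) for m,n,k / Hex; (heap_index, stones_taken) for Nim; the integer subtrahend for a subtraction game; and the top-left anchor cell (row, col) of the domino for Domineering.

p1 H@[.#.../.#...]: H02[.###./.#...]-1* H03[.#.##/.#...]-1 H12[.#.../.###.]-1 H13[.#.../.#.##]-1
p2 V@[.###./.#...]: V00[####./##...]-1 V04[.####/.#..#]+1*
p3 H@[.####/.#..#]: H12[.####/.####]-1*
p4 V@[.####/.####]: V00[#####/#####]+1*
p5 H@[#####/#####] terminal -1; root [.#.../.#...] d8

PV length from [.#.../.#...]: 4 plies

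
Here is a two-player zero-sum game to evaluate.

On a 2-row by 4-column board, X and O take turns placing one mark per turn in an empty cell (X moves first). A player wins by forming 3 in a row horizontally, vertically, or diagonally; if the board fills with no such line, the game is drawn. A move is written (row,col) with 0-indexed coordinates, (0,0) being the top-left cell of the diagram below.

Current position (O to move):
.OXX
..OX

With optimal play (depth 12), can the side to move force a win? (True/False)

O winning at [.OXX/..OX]: False

p1 O@[.OXX/..OX]: (0,0)[OOXX/..OX]+0* (1,0)[.OXX/O.OX]+0 (1,1)[.OXX/.OOX]+0
p2 X@[OOXX/..OX]: (1,0)[OOXX/X.OX]+0* (1,1)[OOXX/.XOX]+0
p3 O@[OOXX/X.OX]: (1,1)[OOXX/XOOX]+0*
p4 X@[OOXX/XOOX] terminal +0; root [.OXX/..OX] d12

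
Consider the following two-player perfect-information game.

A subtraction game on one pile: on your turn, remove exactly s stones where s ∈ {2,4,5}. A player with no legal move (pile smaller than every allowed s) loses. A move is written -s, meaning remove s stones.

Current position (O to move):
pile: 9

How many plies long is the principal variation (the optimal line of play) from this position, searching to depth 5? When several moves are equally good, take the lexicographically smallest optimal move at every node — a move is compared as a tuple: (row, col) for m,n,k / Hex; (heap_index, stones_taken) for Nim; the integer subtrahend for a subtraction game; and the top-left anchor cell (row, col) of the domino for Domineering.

ply 1, O at 9 | -2=+1→7*; -4=-1→5; -5=-1→4
ply 2, X at 7 | -2=-1→5*; -4=-1→3; -5=-1→2
ply 3, O at 5 | -2=-1→3; -4=+1→1*; -5=+1→0
ply 4: 1 is terminal -1 (X); from 9 depth 5

PV length from [9]: 3 plies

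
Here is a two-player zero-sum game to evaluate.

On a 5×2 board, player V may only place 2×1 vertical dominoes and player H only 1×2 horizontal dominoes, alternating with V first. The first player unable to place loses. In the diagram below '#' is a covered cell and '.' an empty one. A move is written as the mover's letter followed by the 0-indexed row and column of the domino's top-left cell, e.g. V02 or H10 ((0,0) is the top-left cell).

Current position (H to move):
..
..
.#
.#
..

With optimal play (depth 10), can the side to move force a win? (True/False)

H winning at [../../.#/.#/..]: True

ply 1, H at ../../.#/.#/.. | H00=+1→##/../.#/.#/..*; H10=+1→../##/.#/.#/..; H40=-1→../../.#/.#/##
ply 2, V at ##/../.#/.#/.. | V10=-1→##/#./##/.#/..*; V20=-1→##/../##/##/..; V30=-1→##/../.#/##/#.
ply 3, H at ##/#./##/.#/.. | H40=+1→##/#./##/.#/##*
ply 4: ##/#./##/.#/## is terminal -1 (V); from ../../.#/.#/.. depth 10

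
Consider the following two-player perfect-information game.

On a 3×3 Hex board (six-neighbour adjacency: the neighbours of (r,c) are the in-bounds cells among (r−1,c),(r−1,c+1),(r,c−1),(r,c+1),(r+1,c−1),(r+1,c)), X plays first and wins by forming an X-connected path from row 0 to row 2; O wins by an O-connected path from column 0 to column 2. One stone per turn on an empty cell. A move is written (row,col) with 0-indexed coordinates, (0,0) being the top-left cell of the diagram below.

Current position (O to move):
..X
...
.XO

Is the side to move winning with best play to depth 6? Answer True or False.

ply 1, O at ..X/.../.XO | (0,0)=-1→O.X/.../.XO*; (0,1)=-1→.OX/.../.XO; (1,0)=-1→..X/O../.XO; (1,1)=-1→..X/.O./.XO; (1,2)=-1→..X/..O/.XO; (2,0)=-1→..X/.../OXO
ply 2, X at O.X/.../.XO | (0,1)=+1→OXX/.../.XO*; (1,0)=+1→O.X/X../.XO; (1,1)=+1→O.X/.X./.XO; (1,2)=+1→O.X/..X/.XO; (2,0)=+1→O.X/.../XXO
ply 3, O at OXX/.../.XO | (1,0)=-1→OXX/O../.XO*; (1,1)=-1→OXX/.O./.XO; (1,2)=-1→OXX/..O/.XO; (2,0)=-1→OXX/.../OXO
ply 4, X at OXX/O../.XO | (1,1)=+1→OXX/OX./.XO*; (1,2)=+1→OXX/O.X/.XO; (2,0)=+1→OXX/O../XXO
ply 5: OXX/OX./.XO is terminal -1 (O); from ..X/.../.XO depth 6

O winning at [..X/.../.XO]: False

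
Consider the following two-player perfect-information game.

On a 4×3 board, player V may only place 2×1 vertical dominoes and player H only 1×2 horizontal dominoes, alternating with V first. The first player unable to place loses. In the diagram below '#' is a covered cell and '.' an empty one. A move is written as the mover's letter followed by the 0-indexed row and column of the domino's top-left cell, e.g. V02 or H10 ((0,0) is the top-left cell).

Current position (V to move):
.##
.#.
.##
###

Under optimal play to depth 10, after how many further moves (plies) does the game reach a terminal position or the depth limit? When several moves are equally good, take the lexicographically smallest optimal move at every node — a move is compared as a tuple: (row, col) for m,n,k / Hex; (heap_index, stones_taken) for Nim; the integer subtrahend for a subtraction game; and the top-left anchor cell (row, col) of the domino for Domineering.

PV length from [.##/.#./.##/###]: 1 ply

[.##/.#./.##/###] V move#1: V00:+1/###/##./.##/###*, V10:+1/.##/##./###/###
[###/##./.##/###] end (terminal -1, H#2); searched .##/.#./.##/### to 10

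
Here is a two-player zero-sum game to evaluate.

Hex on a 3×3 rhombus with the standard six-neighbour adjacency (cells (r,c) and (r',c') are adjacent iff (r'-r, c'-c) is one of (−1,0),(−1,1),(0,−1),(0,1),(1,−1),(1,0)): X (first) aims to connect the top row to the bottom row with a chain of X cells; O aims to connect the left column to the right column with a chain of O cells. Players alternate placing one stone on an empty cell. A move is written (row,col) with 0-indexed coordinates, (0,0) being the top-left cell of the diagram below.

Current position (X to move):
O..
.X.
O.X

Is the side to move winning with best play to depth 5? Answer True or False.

X winning at [O../.X./O.X]: True

[O../.X./O.X] X move#1: (0,1):+1/OX./.X./O.X*, (0,2):+1/O.X/.X./O.X, (1,0):+1/O../XX./O.X, (1,2):+1/O../.XX/O.X, (2,1):+1/O../.X./OXX
[OX./.X./O.X] O move#2: (0,2):-1/OXO/.X./O.X*, (1,0):-1/OX./OX./O.X, (1,2):-1/OX./.XO/O.X, (2,1):-1/OX./.X./OOX
[OXO/.X./O.X] X move#3: (1,0):+1/OXO/XX./O.X*, (1,2):+1/OXO/.XX/O.X, (2,1):+1/OXO/.X./OXX
[OXO/XX./O.X] O move#4: (1,2):-1/OXO/XXO/O.X*, (2,1):-1/OXO/XX./OOX
[OXO/XXO/O.X] X move#5: (2,1):+1/OXO/XXO/OXX*
[OXO/XXO/OXX] end (terminal -1, O#6); searched O../.X./O.X to 5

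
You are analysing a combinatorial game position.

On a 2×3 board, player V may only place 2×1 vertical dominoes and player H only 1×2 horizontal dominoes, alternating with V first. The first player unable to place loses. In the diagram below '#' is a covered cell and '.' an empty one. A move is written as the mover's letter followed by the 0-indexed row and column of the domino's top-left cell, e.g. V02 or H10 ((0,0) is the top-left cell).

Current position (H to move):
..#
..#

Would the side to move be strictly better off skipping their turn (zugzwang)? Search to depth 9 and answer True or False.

zugzwang(..#/..#, H) = False

ply 1, H at ..#/..# | H00=+1→###/..#*; H10=+1→..#/###
ply 2: ###/..# is terminal -1 (V); from ..#/..# depth 9
pass branch (V moves first from the same position):
  | ply 1, V at ..#/..# | V00=+1→#.#/#.#*; V01=+1→.##/.##
  | ply 2: #.#/#.# is terminal -1 (H); from ..#/..# depth 9
H moving scores +1; H passing scores -1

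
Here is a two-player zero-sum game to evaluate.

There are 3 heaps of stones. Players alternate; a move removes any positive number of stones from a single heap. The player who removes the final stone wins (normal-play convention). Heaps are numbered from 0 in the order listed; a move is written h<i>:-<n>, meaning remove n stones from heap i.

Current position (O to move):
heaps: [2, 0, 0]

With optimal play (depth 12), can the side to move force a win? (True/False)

O winning at [(2,0,0)]: True

ply 1, O at (2,0,0) | h0:-1=-1→(1,0,0); h0:-2=+1→(0,0,0)*
ply 2: (0,0,0) is terminal -1 (X); from (2,0,0) depth 12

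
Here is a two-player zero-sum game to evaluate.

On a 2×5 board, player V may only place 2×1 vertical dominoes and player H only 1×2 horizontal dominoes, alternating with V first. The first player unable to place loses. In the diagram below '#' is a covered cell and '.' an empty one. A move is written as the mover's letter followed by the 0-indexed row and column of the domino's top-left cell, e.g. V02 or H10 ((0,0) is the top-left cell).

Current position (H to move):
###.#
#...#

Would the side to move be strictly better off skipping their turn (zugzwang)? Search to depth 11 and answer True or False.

zugzwang(###.#/#...#, H) = False

ply 1, H at ###.#/#...# | H11=-1→###.#/###.#; H12=+1→###.#/#.###*
ply 2: ###.#/#.### is terminal -1 (V); from ###.#/#...# depth 11
suppose H passes — search the same position with V to move:
pass> ply 1, V at ###.#/#...# | V03=-1→#####/#..##*
pass> ply 2, H at #####/#..## | H11=+1→#####/#####*
pass> ply 3: #####/##### is terminal -1 (V); from ###.#/#...# depth 11
for H: play +1, pass +1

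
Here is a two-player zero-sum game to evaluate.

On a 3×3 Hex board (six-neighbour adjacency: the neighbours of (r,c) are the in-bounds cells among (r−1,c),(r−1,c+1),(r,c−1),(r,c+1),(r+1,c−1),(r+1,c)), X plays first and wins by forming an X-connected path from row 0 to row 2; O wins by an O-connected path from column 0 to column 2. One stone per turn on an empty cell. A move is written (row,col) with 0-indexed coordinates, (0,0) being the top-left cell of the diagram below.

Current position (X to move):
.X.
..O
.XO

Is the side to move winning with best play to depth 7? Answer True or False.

X winning at [.X./..O/.XO]: True

ply 1, X at .X./..O/.XO | (0,0)=-1→XX./..O/.XO; (0,2)=-1→.XX/..O/.XO; (1,0)=+1→.X./X.O/.XO*; (1,1)=+1→.X./.XO/.XO; (2,0)=+1→.X./..O/XXO
ply 2, O at .X./X.O/.XO | (0,0)=-1→OX./X.O/.XO*; (0,2)=-1→.XO/X.O/.XO; (1,1)=-1→.X./XOO/.XO; (2,0)=-1→.X./X.O/OXO
ply 3, X at OX./X.O/.XO | (0,2)=+1→OXX/X.O/.XO*; (1,1)=+1→OX./XXO/.XO; (2,0)=+1→OX./X.O/XXO
ply 4, O at OXX/X.O/.XO | (1,1)=-1→OXX/XOO/.XO*; (2,0)=-1→OXX/X.O/OXO
ply 5, X at OXX/XOO/.XO | (2,0)=+1→OXX/XOO/XXO*
ply 6: OXX/XOO/XXO is terminal -1 (O); from .X./..O/.XO depth 7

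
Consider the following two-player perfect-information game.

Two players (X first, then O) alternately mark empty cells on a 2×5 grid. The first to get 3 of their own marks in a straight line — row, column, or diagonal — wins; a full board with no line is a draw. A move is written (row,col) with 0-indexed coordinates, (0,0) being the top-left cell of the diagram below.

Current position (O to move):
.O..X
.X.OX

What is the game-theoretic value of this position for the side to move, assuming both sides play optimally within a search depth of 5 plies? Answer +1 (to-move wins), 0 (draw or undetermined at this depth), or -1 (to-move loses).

ply 1, O at .O..X/.X.OX | (0,0)=+0→OO..X/.X.OX; (0,2)=+1→.OO.X/.X.OX*; (0,3)=+0→.O.OX/.X.OX; (1,0)=+0→.O..X/OX.OX; (1,2)=+0→.O..X/.XOOX
ply 2, X at .OO.X/.X.OX | (0,0)=-1→XOO.X/.X.OX*; (0,3)=-1→.OOXX/.X.OX; (1,0)=-1→.OO.X/XX.OX; (1,2)=-1→.OO.X/.XXOX
ply 3, O at XOO.X/.X.OX | (0,3)=+1→XOOOX/.X.OX*; (1,0)=+0→XOO.X/OX.OX; (1,2)=+0→XOO.X/.XOOX
ply 4: XOOOX/.X.OX is terminal -1 (X); from .O..X/.X.OX depth 5

value(.O..X/.X.OX, O) = +1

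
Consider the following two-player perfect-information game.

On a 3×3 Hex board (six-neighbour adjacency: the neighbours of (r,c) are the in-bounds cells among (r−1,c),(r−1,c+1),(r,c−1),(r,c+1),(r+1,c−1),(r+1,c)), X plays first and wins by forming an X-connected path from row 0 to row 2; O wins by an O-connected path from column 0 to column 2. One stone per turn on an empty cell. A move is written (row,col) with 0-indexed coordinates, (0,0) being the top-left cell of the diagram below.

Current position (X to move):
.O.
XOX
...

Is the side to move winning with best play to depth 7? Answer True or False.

X winning at [.O./XOX/...]: True

[.O./XOX/...] X move#1: (0,0):+1/XO./XOX/...*, (0,2):+1/.OX/XOX/..., (2,0):+1/.O./XOX/X.., (2,1):-1/.O./XOX/.X., (2,2):-1/.O./XOX/..X
[XO./XOX/...] O move#2: (0,2):-1/XOO/XOX/...*, (2,0):-1/XO./XOX/O.., (2,1):-1/XO./XOX/.O., (2,2):-1/XO./XOX/..O
[XOO/XOX/...] X move#3: (2,0):+1/XOO/XOX/X..*, (2,1):-1/XOO/XOX/.X., (2,2):-1/XOO/XOX/..X
[XOO/XOX/X..] end (terminal -1, O#4); searched .O./XOX/... to 7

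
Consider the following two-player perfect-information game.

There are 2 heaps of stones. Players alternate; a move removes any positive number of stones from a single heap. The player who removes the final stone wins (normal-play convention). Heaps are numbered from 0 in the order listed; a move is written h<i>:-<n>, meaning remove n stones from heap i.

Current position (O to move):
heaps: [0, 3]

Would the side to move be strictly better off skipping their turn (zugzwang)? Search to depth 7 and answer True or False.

zugzwang((0,3), O) = False

ply 1, O at (0,3) | h1:-1=-1→(0,2); h1:-2=-1→(0,1); h1:-3=+1→(0,0)*
ply 2: (0,0) is terminal -1 (X); from (0,3) depth 7
suppose O passes — search the same position with X to move:
pass> ply 1, X at (0,3) | h1:-1=-1→(0,2); h1:-2=-1→(0,1); h1:-3=+1→(0,0)*
pass> ply 2: (0,0) is terminal -1 (O); from (0,3) depth 7
for O: play +1, pass -1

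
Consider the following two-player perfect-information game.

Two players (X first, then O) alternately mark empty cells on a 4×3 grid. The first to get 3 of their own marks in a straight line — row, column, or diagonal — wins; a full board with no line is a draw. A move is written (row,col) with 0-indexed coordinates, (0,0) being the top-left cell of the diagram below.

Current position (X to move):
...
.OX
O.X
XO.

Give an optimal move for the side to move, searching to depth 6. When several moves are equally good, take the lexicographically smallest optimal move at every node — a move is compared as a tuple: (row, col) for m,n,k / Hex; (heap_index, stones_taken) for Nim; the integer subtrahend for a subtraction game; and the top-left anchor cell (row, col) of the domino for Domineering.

X's best at [.../.OX/O.X/XO.]: (0,2)

ply 1, X at .../.OX/O.X/XO. | (0,0)=-1→X../.OX/O.X/XO.; (0,1)=-1→.X./.OX/O.X/XO.; (0,2)=+1→..X/.OX/O.X/XO.*; (1,0)=-1→.../XOX/O.X/XO.; (2,1)=+1→.../.OX/OXX/XO.; (3,2)=+1→.../.OX/O.X/XOX
ply 2: ..X/.OX/O.X/XO. is terminal -1 (O); from .../.OX/O.X/XO. depth 6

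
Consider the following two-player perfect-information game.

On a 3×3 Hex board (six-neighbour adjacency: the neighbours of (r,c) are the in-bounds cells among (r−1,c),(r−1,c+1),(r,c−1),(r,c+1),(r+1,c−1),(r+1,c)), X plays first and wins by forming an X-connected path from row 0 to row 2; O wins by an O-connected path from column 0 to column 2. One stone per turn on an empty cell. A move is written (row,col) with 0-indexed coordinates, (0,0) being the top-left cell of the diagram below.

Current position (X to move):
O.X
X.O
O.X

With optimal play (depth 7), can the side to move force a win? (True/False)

X winning at [O.X/X.O/O.X]: False

[O.X/X.O/O.X] X move#1: (0,1):-1/OXX/X.O/O.X*, (1,1):-1/O.X/XXO/O.X, (2,1):-1/O.X/X.O/OXX
[OXX/X.O/O.X] O move#2: (1,1):+1/OXX/XOO/O.X*, (2,1):+1/OXX/X.O/OOX
[OXX/XOO/O.X] end (terminal -1, X#3); searched O.X/X.O/O.X to 7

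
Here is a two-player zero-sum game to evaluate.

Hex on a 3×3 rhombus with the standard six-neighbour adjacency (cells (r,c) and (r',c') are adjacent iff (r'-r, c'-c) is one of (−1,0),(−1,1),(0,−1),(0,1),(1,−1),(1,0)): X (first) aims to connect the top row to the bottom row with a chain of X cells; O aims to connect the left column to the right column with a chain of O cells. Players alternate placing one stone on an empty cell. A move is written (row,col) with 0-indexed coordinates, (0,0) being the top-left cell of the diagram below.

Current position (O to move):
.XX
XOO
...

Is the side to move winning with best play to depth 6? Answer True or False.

O winning at [.XX/XOO/...]: True

ply 1, O at .XX/XOO/... | (0,0)=-1→OXX/XOO/...; (2,0)=+1→.XX/XOO/O..*; (2,1)=-1→.XX/XOO/.O.; (2,2)=-1→.XX/XOO/..O
ply 2: .XX/XOO/O.. is terminal -1 (X); from .XX/XOO/... depth 6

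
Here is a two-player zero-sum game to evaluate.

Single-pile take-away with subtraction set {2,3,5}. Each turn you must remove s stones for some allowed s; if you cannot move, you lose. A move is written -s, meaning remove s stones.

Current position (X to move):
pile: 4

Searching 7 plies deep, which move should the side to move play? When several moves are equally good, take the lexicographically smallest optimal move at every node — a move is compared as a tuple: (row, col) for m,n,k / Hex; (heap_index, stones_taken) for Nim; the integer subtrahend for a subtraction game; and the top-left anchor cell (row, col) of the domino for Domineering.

p1 X@[4]: -2[2]-1 -3[1]+1*
p2 O@[1] terminal -1; root [4] d7

X's best at [4]: -3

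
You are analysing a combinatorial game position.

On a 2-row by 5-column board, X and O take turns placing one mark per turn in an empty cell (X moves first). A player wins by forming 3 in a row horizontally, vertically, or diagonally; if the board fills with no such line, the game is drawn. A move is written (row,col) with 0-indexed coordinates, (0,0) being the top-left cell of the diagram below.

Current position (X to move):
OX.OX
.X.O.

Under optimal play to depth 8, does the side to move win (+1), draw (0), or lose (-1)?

value(OX.OX/.X.O., X) = 0

ply 1, X at OX.OX/.X.O. | (0,2)=+0→OXXOX/.X.O.*; (1,0)=+0→OX.OX/XX.O.; (1,2)=+0→OX.OX/.XXO.; (1,4)=+0→OX.OX/.X.OX
ply 2, O at OXXOX/.X.O. | (1,0)=+0→OXXOX/OX.O.*; (1,2)=+0→OXXOX/.XOO.; (1,4)=+0→OXXOX/.X.OO
ply 3, X at OXXOX/OX.O. | (1,2)=+0→OXXOX/OXXO.*; (1,4)=+0→OXXOX/OX.OX
ply 4, O at OXXOX/OXXO. | (1,4)=+0→OXXOX/OXXOO*
ply 5: OXXOX/OXXOO is terminal +0 (X); from OX.OX/.X.O. depth 8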